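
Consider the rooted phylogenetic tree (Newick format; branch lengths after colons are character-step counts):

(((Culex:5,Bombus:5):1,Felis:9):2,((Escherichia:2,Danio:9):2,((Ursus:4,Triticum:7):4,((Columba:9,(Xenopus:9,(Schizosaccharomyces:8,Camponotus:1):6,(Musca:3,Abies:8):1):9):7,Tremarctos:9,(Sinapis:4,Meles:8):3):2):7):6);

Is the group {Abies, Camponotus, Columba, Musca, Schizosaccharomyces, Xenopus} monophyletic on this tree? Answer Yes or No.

Yes

The most recent common ancestor of these taxa subtends (Columba,(Xenopus,(Schizosaccharomyces,Camponotus),(Musca,Abies))).
That clade has exactly 6 tips — every listed taxon and nothing else — so the group is monophyletic.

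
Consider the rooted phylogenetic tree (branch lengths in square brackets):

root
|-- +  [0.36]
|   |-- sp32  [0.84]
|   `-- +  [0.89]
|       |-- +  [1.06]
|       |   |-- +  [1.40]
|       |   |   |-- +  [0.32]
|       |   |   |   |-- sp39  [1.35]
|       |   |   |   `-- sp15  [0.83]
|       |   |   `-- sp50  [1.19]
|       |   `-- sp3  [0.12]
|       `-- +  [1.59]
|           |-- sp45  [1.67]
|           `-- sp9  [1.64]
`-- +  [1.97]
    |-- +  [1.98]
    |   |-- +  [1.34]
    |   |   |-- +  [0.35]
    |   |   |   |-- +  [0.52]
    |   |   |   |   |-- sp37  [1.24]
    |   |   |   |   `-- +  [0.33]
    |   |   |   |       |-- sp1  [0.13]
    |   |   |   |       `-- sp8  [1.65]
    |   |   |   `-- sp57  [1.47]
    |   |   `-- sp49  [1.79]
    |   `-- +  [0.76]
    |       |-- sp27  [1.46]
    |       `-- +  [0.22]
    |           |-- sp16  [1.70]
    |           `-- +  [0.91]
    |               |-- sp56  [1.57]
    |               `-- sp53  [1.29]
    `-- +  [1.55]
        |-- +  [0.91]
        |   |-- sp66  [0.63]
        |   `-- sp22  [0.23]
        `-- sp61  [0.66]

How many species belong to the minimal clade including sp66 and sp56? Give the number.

The MRCA of sp66 and sp56 is the node subtending (((((sp37,(sp1,sp8)),sp57),sp49),(sp27,(sp16,(sp56,sp53)))),((sp66,sp22),sp61)).
That clade contains 12 terminal taxa: sp1, sp16, sp22, sp27, sp37, sp49, sp53, sp56, sp57, sp61, sp66, sp8.

12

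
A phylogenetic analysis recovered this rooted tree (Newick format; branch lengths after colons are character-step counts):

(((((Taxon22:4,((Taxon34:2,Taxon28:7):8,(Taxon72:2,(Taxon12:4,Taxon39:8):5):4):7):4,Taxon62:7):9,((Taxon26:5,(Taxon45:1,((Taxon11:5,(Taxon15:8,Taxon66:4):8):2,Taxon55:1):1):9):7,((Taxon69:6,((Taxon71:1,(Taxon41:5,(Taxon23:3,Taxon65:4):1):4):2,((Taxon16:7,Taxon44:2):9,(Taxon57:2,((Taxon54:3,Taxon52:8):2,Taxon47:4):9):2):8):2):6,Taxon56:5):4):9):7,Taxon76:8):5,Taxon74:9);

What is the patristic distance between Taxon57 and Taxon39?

70

The path runs Taxon57 → … → MRCA → … → Taxon39; the MRCA is the node subtending (((Taxon22,((Taxon34,Taxon28),(Taxon72,(Taxon12,Taxon39)))),Taxon62),((Taxon26,(Taxon45,((Taxon11,(Taxon15,Taxon66)),Taxon55))),((Taxon69,((Taxon71,(Taxon41,(Taxon23,Taxon65))),((Taxon16,Taxon44),(Taxon57,((Taxon54,Taxon52),Taxon47))))),Taxon56))).
Branch lengths along that path: 2 + 2 + 8 + 2 + 6 + 4 + 9 + 9 + 4 + 7 + 4 + 5 + 8 = 70.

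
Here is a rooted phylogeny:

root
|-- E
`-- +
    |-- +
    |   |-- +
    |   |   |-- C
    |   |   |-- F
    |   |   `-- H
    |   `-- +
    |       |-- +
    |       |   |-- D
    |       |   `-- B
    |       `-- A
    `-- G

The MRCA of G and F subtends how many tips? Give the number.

7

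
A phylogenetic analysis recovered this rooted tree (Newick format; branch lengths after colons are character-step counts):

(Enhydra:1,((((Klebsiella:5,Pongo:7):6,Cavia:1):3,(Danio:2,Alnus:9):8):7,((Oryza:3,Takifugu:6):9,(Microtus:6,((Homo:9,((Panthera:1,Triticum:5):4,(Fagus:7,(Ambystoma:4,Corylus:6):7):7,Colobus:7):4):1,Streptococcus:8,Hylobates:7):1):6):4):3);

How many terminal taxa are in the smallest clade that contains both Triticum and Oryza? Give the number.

12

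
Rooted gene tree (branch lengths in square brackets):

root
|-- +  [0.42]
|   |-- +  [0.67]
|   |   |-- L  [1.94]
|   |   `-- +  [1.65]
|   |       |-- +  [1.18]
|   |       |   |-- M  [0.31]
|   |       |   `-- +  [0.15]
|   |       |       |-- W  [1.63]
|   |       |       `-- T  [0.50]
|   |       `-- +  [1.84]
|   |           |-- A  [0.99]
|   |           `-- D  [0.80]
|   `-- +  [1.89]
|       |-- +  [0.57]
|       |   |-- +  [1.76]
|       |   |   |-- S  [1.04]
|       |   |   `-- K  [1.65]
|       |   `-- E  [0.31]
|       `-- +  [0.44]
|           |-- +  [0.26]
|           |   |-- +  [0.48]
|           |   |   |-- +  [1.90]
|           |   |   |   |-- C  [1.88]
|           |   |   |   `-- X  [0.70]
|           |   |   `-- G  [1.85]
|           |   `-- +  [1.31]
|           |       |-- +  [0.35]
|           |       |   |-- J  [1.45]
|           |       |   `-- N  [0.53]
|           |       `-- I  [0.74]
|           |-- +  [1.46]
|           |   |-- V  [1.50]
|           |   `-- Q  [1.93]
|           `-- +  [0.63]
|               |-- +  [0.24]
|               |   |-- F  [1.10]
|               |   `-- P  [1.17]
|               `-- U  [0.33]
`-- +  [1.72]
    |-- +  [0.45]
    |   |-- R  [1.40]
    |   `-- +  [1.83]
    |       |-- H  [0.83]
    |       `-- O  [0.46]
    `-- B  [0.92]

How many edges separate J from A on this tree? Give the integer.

The MRCA of J and A is the node subtending ((L,((M,(W,T)),(A,D))),(((S,K),E),((((C,X),G),((J,N),I)),(V,Q),((F,P),U)))).
From J up to that node: 6 branches. From A up to the same node: 4 branches. Total: 6 + 4 = 10.

10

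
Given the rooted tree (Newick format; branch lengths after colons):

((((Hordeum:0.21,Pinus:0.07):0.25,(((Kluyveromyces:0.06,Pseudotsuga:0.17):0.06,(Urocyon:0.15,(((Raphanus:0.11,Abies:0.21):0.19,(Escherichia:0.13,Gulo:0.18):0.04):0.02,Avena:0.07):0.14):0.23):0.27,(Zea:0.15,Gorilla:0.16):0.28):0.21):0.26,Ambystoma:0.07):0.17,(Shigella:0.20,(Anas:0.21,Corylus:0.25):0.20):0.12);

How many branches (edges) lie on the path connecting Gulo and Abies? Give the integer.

The MRCA of Gulo and Abies is the node subtending ((Raphanus,Abies),(Escherichia,Gulo)).
From Gulo up to that node: 2 branches. From Abies up to the same node: 2 branches. Total: 2 + 2 = 4.

4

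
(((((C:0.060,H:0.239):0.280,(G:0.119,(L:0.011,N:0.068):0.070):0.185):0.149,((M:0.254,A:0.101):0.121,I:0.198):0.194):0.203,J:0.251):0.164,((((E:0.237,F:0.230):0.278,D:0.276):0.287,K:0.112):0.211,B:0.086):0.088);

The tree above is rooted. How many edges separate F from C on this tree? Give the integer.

The MRCA of F and C is the root of the tree.
From F up to that node: 5 branches. From C up to the same node: 5 branches. Total: 5 + 5 = 10.

10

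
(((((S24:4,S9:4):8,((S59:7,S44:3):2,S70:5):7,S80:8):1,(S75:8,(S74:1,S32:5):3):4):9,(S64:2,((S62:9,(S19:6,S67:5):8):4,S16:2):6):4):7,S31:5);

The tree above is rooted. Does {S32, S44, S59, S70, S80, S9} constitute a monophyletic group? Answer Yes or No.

No

The MRCA of the listed taxa subtends (((S24,S9),((S59,S44),S70),S80),(S75,(S74,S32))).
That clade also contains S24, S74, S75, which are not in the proposed group, so the group is not monophyletic.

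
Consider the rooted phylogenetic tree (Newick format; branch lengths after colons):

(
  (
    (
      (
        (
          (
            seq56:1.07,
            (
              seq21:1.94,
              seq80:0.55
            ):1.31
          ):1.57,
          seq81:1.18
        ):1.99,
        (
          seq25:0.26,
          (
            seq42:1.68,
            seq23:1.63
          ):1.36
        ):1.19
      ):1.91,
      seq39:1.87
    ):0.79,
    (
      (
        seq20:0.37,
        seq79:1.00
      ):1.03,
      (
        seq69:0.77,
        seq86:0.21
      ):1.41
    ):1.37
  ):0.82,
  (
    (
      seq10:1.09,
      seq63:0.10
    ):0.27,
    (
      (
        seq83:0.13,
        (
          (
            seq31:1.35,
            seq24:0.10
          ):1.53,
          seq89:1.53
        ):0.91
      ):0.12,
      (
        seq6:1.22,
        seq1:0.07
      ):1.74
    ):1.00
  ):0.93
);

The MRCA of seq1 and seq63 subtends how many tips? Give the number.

8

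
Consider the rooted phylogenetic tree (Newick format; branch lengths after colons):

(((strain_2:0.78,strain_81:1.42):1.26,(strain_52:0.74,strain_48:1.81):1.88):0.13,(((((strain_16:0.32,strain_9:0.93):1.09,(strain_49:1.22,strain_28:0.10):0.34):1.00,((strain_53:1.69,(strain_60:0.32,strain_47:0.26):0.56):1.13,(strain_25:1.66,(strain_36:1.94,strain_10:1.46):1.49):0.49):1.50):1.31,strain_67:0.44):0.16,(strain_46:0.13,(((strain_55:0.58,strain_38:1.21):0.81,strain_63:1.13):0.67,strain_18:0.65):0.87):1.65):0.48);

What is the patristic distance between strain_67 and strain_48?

The path runs strain_67 → … → MRCA → … → strain_48; the MRCA is the root of the tree.
Branch lengths along that path: 0.44 + 0.16 + 0.48 + 0.13 + 1.88 + 1.81 = 4.90.

4.90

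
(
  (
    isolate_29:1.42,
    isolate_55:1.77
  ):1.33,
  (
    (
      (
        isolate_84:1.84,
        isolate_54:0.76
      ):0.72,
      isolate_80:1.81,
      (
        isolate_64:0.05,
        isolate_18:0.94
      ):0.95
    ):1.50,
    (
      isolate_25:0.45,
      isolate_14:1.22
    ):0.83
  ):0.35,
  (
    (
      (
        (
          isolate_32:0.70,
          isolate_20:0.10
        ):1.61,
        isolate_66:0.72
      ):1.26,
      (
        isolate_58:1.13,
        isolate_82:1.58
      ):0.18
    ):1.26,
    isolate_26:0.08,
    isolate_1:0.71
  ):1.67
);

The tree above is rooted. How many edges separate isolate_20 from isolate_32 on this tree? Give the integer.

2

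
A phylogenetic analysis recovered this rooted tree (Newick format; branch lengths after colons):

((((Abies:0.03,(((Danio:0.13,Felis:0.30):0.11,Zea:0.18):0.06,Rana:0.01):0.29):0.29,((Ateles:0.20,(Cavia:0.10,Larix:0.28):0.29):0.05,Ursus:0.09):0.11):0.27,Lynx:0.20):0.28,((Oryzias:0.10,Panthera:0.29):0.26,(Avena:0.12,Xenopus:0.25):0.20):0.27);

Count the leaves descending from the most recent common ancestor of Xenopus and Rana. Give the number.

The MRCA of Xenopus and Rana is the root, so the clade is the entire tree.
That clade contains 14 terminal taxa: Abies, Ateles, Avena, Cavia, Danio, Felis, Larix, Lynx, Oryzias, Panthera, Rana, Ursus, Xenopus, Zea.

14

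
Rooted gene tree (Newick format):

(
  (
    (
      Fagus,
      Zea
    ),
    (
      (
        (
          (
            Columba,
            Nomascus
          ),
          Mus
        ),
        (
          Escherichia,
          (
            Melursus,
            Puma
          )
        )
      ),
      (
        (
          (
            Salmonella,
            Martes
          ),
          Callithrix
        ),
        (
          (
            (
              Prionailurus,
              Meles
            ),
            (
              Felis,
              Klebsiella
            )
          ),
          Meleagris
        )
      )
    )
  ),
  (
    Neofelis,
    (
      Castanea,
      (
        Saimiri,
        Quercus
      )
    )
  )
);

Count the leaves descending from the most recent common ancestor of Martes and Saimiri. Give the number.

20

The MRCA of Martes and Saimiri is the root, so the clade is the entire tree.
That clade contains 20 terminal taxa: Callithrix, Castanea, Columba, Escherichia, Fagus, Felis, Klebsiella, Martes, Meleagris, Meles, Melursus, Mus, Neofelis, Nomascus, Prionailurus, Puma, Quercus, Saimiri, Salmonella, Zea.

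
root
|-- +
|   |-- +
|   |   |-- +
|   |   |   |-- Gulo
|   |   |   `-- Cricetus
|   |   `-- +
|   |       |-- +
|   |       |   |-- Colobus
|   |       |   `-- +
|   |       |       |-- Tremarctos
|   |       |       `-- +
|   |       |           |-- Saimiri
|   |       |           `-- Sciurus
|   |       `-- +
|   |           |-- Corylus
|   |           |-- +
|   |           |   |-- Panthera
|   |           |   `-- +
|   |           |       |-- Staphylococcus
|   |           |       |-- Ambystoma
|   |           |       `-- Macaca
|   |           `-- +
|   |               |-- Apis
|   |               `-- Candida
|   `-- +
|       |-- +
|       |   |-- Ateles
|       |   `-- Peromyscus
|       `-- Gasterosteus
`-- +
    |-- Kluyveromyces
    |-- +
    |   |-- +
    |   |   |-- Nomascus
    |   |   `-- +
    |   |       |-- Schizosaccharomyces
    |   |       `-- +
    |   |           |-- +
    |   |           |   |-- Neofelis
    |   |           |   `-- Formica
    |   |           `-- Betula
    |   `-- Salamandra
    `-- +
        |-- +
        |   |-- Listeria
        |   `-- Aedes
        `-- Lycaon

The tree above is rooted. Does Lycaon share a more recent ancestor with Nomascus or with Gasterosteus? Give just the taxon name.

Nomascus

The MRCA of Lycaon and Nomascus subtends (Kluyveromyces,((Nomascus,(Schizosaccharomyces,((Neofelis,Formica),Betula))),Salamandra),((Listeria,Aedes),Lycaon)) (10 taxa).
The MRCA of Lycaon and Gasterosteus is the root, subtending the entire tree (26 taxa).
The first is nested inside the second, so Lycaon shares a more recent common ancestor with Nomascus.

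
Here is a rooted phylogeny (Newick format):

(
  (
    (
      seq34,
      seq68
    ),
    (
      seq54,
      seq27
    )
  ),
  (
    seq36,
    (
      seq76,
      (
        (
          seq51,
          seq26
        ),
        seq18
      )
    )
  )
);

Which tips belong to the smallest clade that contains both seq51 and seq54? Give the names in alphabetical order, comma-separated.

Tracing seq51: it sits inside (seq51,seq26).
Tracing seq54: it sits inside (seq54,seq27).
The smallest clade enclosing both is the whole tree (their MRCA is the root), so the answer is all 9 tips in alphabetical order.

seq18, seq26, seq27, seq34, seq36, seq51, seq54, seq68, seq76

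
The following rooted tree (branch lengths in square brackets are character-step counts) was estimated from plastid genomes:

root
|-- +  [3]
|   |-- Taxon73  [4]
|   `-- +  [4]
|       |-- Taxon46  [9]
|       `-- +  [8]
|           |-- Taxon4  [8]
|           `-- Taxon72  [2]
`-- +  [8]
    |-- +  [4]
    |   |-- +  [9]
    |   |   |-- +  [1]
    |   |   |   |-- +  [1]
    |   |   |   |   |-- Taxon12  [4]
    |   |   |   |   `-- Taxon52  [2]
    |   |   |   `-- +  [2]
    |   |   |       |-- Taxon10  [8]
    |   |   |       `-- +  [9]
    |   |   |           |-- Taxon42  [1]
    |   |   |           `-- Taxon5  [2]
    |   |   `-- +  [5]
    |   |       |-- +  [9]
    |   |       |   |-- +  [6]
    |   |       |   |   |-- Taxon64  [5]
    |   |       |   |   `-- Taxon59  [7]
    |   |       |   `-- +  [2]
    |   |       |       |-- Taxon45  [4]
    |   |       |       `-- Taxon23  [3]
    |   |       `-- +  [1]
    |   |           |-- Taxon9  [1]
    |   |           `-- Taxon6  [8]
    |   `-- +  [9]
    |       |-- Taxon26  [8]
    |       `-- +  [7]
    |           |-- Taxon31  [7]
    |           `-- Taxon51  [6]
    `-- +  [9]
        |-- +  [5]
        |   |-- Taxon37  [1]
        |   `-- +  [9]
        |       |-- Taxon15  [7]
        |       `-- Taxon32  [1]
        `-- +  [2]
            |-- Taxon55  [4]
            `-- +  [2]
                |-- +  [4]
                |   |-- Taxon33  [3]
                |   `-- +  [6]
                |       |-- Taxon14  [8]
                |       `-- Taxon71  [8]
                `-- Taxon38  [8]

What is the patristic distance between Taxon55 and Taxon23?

The path runs Taxon55 → … → MRCA → … → Taxon23; the MRCA is the node subtending (((((Taxon12,Taxon52),(Taxon10,(Taxon42,Taxon5))),(((Taxon64,Taxon59),(Taxon45,Taxon23)),(Taxon9,Taxon6))),(Taxon26,(Taxon31,Taxon51))),((Taxon37,(Taxon15,Taxon32)),(Taxon55,((Taxon33,(Taxon14,Taxon71)),Taxon38)))).
Branch lengths along that path: 4 + 2 + 9 + 4 + 9 + 5 + 9 + 2 + 3 = 47.

47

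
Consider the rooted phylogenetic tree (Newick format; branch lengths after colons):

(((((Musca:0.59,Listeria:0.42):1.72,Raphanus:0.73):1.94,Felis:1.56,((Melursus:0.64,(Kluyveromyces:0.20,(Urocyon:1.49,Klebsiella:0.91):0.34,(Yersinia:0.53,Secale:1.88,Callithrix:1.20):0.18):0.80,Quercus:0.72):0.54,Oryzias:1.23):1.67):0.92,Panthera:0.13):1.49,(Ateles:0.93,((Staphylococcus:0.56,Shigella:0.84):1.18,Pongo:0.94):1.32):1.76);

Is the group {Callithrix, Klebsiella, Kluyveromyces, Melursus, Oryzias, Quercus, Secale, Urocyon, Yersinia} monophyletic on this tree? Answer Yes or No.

The most recent common ancestor of these taxa subtends ((Melursus,(Kluyveromyces,(Urocyon,Klebsiella),(Yersinia,Secale,Callithrix)),Quercus),Oryzias).
That clade has exactly 9 tips — every listed taxon and nothing else — so the group is monophyletic.

Yes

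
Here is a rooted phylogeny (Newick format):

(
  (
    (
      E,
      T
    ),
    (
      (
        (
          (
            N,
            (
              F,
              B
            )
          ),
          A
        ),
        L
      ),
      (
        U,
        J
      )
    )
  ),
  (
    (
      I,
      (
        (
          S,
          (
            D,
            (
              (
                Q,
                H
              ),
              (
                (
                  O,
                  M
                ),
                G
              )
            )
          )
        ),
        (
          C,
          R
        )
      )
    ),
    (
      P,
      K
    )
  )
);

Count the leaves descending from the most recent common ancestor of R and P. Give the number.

The MRCA of R and P is the node subtending ((I,((S,(D,((Q,H),((O,M),G)))),(C,R))),(P,K)).
That clade contains 12 terminal taxa: C, D, G, H, I, K, M, O, P, Q, R, S.

12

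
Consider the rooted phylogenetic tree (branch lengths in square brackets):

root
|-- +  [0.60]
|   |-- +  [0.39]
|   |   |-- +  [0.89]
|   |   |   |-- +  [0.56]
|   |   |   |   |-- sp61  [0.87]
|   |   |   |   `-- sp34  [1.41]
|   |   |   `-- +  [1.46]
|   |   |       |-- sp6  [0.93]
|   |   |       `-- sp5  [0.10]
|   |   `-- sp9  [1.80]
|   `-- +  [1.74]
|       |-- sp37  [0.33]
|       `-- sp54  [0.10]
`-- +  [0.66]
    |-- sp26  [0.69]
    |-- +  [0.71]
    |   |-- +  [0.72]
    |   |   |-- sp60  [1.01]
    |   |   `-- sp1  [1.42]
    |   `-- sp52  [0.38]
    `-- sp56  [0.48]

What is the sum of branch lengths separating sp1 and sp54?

5.95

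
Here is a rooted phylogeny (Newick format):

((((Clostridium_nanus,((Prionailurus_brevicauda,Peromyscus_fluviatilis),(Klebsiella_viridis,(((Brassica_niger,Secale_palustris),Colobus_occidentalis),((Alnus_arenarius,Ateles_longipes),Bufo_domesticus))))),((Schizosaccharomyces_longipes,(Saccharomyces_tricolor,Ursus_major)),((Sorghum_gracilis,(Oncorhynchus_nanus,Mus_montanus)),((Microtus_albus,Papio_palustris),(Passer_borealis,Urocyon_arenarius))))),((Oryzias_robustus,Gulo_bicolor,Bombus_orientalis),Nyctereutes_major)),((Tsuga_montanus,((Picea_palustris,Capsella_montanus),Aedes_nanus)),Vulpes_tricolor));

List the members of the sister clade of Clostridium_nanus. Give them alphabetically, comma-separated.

Alnus_arenarius, Ateles_longipes, Brassica_niger, Bufo_domesticus, Colobus_occidentalis, Klebsiella_viridis, Peromyscus_fluviatilis, Prionailurus_brevicauda, Secale_palustris

Clostridium_nanus attaches to the tree at the node subtending (Clostridium_nanus,((Prionailurus_brevicauda,Peromyscus_fluviatilis),(Klebsiella_viridis,(((Brassica_niger,Secale_palustris),Colobus_occidentalis),((Alnus_arenarius,Ateles_longipes),Bufo_domesticus))))).
The other lineage descending from that same node — the sister group — is ((Prionailurus_brevicauda,Peromyscus_fluviatilis),(Klebsiella_viridis,(((Brassica_niger,Secale_palustris),Colobus_occidentalis),((Alnus_arenarius,Ateles_longipes),Bufo_domesticus)))); its 9 tips in alphabetical order are the answer.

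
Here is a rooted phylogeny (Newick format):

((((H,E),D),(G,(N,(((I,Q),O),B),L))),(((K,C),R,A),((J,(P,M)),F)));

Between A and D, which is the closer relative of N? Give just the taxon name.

D

The MRCA of N and D subtends (((H,E),D),(G,(N,(((I,Q),O),B),L))) (10 taxa).
The MRCA of N and A is the root, subtending the entire tree (18 taxa).
The first is nested inside the second, so N shares a more recent common ancestor with D.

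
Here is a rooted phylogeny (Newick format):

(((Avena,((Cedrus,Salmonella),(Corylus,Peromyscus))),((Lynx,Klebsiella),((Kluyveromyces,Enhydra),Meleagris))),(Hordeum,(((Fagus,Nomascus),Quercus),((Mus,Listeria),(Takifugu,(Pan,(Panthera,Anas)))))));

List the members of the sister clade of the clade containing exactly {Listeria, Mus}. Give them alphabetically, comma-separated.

Anas, Pan, Panthera, Takifugu

The clade containing exactly {Listeria, Mus} attaches to the tree at the node subtending ((Mus,Listeria),(Takifugu,(Pan,(Panthera,Anas)))).
The other lineage descending from that same node — the sister group — is (Takifugu,(Pan,(Panthera,Anas))); its 4 tips in alphabetical order are the answer.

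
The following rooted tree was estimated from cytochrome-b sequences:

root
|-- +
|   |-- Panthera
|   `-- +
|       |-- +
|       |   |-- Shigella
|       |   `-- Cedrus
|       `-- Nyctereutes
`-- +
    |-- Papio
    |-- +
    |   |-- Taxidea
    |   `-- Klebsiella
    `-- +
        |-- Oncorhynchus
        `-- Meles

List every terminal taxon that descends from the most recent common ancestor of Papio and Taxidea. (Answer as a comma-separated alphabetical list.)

Klebsiella, Meles, Oncorhynchus, Papio, Taxidea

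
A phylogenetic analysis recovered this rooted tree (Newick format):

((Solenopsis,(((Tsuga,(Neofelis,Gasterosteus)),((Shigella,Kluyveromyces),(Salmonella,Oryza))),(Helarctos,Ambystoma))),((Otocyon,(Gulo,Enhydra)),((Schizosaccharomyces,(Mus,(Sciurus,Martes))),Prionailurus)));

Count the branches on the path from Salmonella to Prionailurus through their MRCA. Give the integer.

9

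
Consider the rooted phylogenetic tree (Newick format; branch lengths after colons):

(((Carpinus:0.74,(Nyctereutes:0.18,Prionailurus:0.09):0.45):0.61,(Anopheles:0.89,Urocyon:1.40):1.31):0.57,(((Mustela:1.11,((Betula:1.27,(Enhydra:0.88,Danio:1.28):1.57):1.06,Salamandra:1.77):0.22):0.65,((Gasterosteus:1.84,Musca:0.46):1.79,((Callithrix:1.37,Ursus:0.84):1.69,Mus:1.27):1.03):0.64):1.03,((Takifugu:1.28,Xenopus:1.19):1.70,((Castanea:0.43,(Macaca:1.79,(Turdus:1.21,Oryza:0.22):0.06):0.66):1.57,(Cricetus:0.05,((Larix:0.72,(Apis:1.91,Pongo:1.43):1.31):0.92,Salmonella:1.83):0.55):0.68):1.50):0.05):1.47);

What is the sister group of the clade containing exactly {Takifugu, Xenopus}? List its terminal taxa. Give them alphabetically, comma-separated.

The clade containing exactly {Takifugu, Xenopus} attaches to the tree at the node subtending ((Takifugu,Xenopus),((Castanea,(Macaca,(Turdus,Oryza))),(Cricetus,((Larix,(Apis,Pongo)),Salmonella)))).
The other lineage descending from that same node — the sister group — is ((Castanea,(Macaca,(Turdus,Oryza))),(Cricetus,((Larix,(Apis,Pongo)),Salmonella))); its 9 tips in alphabetical order are the answer.

Apis, Castanea, Cricetus, Larix, Macaca, Oryza, Pongo, Salmonella, Turdus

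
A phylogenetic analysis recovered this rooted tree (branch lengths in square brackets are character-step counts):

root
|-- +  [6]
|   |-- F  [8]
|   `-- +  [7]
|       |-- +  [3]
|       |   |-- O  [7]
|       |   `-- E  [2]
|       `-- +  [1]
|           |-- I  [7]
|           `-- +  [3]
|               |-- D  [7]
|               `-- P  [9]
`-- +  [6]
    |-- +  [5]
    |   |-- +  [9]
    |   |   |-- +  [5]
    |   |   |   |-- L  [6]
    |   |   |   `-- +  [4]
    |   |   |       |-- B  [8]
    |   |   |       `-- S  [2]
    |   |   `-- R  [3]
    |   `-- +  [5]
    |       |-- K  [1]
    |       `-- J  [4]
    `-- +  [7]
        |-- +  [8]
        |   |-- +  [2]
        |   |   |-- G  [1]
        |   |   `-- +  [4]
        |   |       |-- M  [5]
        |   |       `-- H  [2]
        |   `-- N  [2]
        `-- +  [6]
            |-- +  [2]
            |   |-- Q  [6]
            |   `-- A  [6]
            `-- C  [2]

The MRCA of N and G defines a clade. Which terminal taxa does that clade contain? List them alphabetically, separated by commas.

G, H, M, N

Tracing N: it sits inside ((G,(M,H)),N).
Tracing G: it sits inside (G,(M,H)).
The smallest clade enclosing both is ((G,(M,H)),N); the answer is its 4 terminal taxa in alphabetical order.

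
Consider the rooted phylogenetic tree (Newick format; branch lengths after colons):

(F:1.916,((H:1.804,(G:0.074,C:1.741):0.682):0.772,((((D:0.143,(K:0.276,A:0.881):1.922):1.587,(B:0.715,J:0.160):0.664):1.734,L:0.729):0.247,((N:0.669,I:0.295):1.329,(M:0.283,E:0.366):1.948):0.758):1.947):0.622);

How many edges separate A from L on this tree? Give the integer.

The MRCA of A and L is the node subtending (((D,(K,A)),(B,J)),L).
From A up to that node: 4 branches. From L up to the same node: 1 branch. Total: 4 + 1 = 5.

5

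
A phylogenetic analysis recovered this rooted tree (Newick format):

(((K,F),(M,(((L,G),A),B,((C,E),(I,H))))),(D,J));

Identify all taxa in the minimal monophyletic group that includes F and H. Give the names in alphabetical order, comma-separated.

Tracing F: it sits inside (K,F).
Tracing H: it sits inside (I,H).
The smallest clade enclosing both is ((K,F),(M,(((L,G),A),B,((C,E),(I,H))))); the answer is its 11 terminal taxa in alphabetical order.

A, B, C, E, F, G, H, I, K, L, M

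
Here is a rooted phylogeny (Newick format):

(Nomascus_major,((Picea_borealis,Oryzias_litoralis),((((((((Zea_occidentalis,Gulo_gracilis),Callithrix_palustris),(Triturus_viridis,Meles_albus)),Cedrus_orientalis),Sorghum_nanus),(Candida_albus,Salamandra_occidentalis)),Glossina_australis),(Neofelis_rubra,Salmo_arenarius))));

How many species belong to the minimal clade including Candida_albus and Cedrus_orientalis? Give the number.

The MRCA of Candida_albus and Cedrus_orientalis is the node subtending ((((((Zea_occidentalis,Gulo_gracilis),Callithrix_palustris),(Triturus_viridis,Meles_albus)),Cedrus_orientalis),Sorghum_nanus),(Candida_albus,Salamandra_occidentalis)).
That clade contains 9 terminal taxa: Callithrix_palustris, Candida_albus, Cedrus_orientalis, Gulo_gracilis, Meles_albus, Salamandra_occidentalis, Sorghum_nanus, Triturus_viridis, Zea_occidentalis.

9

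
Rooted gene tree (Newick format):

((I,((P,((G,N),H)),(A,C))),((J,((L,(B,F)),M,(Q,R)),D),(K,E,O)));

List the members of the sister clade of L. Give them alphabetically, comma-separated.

L attaches to the tree at the node subtending (L,(B,F)).
The other lineage descending from that same node — the sister group — is (B,F); its 2 tips in alphabetical order are the answer.

B, F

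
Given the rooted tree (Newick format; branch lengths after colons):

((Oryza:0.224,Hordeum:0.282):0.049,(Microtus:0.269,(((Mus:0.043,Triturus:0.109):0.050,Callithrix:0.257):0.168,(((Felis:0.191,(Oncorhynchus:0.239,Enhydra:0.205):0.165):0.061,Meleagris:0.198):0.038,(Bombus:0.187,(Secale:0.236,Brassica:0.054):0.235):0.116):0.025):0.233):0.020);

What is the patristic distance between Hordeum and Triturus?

The path runs Hordeum → … → MRCA → … → Triturus; the MRCA is the root of the tree.
Branch lengths along that path: 0.282 + 0.049 + 0.020 + 0.233 + 0.168 + 0.050 + 0.109 = 0.911.

0.911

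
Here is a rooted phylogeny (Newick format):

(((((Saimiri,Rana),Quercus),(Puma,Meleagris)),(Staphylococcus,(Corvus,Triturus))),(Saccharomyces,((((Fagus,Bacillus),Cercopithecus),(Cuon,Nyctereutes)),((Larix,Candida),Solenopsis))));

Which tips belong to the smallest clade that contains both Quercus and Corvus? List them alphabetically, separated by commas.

Corvus, Meleagris, Puma, Quercus, Rana, Saimiri, Staphylococcus, Triturus

Tracing Quercus: it sits inside ((Saimiri,Rana),Quercus).
Tracing Corvus: it sits inside (Corvus,Triturus).
The smallest clade enclosing both is ((((Saimiri,Rana),Quercus),(Puma,Meleagris)),(Staphylococcus,(Corvus,Triturus))); the answer is its 8 terminal taxa in alphabetical order.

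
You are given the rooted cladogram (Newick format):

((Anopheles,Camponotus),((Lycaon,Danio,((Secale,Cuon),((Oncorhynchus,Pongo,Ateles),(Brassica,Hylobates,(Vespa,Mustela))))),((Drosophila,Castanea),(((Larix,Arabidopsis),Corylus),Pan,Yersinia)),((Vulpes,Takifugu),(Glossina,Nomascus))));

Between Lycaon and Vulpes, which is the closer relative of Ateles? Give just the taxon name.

The MRCA of Ateles and Lycaon subtends (Lycaon,Danio,((Secale,Cuon),((Oncorhynchus,Pongo,Ateles),(Brassica,Hylobates,(Vespa,Mustela))))) (11 taxa).
The MRCA of Ateles and Vulpes subtends ((Lycaon,Danio,((Secale,Cuon),((Oncorhynchus,Pongo,Ateles),(Brassica,Hylobates,(Vespa,Mustela))))),((Drosophila,Castanea),(((Larix,Arabidopsis),Corylus),Pan,Yersinia)),((Vulpes,Takifugu),(Glossina,Nomascus))) (22 taxa).
The first is nested inside the second, so Ateles shares a more recent common ancestor with Lycaon.

Lycaon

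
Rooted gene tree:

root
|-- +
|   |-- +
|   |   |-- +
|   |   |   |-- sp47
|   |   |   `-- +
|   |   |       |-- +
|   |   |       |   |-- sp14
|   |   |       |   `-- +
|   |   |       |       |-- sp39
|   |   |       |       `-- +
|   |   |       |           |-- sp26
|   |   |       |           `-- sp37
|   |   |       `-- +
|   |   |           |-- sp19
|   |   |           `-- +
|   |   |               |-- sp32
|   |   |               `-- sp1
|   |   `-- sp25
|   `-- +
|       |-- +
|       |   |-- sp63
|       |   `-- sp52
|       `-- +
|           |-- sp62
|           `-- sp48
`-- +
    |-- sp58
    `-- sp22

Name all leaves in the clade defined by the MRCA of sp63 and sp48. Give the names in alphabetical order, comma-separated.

sp48, sp52, sp62, sp63

Tracing sp63: it sits inside (sp63,sp52).
Tracing sp48: it sits inside (sp62,sp48).
The smallest clade enclosing both is ((sp63,sp52),(sp62,sp48)); the answer is its 4 terminal taxa in alphabetical order.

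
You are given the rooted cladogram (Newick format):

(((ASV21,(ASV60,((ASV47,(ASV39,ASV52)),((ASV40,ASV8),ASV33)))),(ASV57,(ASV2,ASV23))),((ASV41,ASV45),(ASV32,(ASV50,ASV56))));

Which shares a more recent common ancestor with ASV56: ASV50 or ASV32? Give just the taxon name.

The MRCA of ASV56 and ASV50 subtends (ASV50,ASV56) (2 taxa).
The MRCA of ASV56 and ASV32 subtends (ASV32,(ASV50,ASV56)) (3 taxa).
The first is nested inside the second, so ASV56 shares a more recent common ancestor with ASV50.

ASV50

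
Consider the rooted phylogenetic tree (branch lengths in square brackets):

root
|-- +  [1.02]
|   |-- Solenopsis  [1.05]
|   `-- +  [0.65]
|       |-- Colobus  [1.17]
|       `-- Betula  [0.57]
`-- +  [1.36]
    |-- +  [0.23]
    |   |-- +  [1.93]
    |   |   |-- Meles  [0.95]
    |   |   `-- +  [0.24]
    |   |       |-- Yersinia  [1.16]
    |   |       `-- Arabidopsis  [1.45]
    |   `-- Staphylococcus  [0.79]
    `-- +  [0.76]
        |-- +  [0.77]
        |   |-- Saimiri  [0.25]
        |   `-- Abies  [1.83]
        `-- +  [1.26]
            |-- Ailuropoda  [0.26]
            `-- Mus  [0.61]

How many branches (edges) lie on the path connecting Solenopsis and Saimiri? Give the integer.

6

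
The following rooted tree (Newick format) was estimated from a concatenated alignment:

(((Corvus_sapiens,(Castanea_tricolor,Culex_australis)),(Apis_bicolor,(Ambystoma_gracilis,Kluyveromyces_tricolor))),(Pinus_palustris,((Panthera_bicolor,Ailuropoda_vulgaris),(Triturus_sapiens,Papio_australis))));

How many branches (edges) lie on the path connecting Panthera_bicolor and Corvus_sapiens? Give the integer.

7

The MRCA of Panthera_bicolor and Corvus_sapiens is the root of the tree.
From Panthera_bicolor up to that node: 4 branches. From Corvus_sapiens up to the same node: 3 branches. Total: 4 + 3 = 7.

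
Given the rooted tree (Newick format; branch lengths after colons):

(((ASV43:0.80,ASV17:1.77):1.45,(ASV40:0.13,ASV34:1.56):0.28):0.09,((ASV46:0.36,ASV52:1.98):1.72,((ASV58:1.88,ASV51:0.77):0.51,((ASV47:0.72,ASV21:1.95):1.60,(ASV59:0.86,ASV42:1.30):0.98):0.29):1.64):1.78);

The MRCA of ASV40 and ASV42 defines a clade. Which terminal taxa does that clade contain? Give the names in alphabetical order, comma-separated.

Tracing ASV40: it sits inside (ASV40,ASV34).
Tracing ASV42: it sits inside (ASV59,ASV42).
The smallest clade enclosing both is the whole tree (their MRCA is the root), so the answer is all 12 tips in alphabetical order.

ASV17, ASV21, ASV34, ASV40, ASV42, ASV43, ASV46, ASV47, ASV51, ASV52, ASV58, ASV59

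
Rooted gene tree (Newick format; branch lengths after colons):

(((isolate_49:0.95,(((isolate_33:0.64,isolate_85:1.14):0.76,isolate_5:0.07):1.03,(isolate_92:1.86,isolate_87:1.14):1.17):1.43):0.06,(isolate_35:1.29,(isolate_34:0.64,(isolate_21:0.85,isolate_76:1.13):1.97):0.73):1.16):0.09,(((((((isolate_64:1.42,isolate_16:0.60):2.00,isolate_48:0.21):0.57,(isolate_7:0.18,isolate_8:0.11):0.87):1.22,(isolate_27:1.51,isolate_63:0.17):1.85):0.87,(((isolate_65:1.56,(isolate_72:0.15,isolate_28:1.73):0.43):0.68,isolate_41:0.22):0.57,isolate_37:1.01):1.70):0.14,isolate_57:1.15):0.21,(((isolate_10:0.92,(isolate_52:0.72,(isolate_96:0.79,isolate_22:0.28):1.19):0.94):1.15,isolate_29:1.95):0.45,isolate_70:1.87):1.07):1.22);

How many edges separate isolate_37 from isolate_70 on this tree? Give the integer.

6

The MRCA of isolate_37 and isolate_70 is the node subtending (((((((isolate_64,isolate_16),isolate_48),(isolate_7,isolate_8)),(isolate_27,isolate_63)),(((isolate_65,(isolate_72,isolate_28)),isolate_41),isolate_37)),isolate_57),(((isolate_10,(isolate_52,(isolate_96,isolate_22))),isolate_29),isolate_70)).
From isolate_37 up to that node: 4 branches. From isolate_70 up to the same node: 2 branches. Total: 4 + 2 = 6.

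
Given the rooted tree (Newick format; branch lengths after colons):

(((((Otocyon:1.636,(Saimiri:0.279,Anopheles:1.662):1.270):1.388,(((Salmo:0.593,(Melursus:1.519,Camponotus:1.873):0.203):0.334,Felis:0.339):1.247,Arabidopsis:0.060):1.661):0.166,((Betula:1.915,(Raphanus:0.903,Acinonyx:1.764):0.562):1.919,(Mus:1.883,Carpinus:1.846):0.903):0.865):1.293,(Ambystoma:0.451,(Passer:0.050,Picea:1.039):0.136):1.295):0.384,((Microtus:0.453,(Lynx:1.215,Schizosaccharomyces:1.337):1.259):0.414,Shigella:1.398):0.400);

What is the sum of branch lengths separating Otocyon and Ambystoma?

6.229

The path runs Otocyon → … → MRCA → … → Ambystoma; the MRCA is the node subtending ((((Otocyon,(Saimiri,Anopheles)),(((Salmo,(Melursus,Camponotus)),Felis),Arabidopsis)),((Betula,(Raphanus,Acinonyx)),(Mus,Carpinus))),(Ambystoma,(Passer,Picea))).
Branch lengths along that path: 1.636 + 1.388 + 0.166 + 1.293 + 1.295 + 0.451 = 6.229.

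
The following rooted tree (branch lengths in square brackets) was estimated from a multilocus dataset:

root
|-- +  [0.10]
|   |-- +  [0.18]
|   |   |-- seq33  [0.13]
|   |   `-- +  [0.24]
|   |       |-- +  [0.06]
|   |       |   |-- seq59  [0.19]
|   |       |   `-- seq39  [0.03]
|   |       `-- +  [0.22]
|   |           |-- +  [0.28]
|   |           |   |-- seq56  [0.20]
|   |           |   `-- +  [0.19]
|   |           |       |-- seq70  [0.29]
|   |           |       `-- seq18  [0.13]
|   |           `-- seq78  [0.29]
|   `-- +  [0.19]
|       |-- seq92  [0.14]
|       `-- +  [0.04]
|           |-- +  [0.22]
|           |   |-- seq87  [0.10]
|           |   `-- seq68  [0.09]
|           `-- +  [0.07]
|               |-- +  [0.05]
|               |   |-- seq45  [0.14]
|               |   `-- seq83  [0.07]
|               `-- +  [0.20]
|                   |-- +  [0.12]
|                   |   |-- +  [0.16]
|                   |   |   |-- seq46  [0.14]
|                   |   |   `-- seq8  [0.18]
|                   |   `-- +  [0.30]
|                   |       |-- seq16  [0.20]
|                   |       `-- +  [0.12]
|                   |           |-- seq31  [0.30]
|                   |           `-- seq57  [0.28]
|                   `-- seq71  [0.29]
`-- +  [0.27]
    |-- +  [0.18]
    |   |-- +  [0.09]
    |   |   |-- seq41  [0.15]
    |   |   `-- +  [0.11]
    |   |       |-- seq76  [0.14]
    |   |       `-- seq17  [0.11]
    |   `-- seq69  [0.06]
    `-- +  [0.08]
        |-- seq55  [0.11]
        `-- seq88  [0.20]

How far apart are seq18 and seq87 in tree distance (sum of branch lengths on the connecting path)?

1.79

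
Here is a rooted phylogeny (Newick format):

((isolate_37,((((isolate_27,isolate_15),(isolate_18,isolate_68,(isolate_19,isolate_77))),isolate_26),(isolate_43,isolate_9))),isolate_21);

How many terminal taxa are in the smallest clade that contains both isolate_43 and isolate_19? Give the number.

9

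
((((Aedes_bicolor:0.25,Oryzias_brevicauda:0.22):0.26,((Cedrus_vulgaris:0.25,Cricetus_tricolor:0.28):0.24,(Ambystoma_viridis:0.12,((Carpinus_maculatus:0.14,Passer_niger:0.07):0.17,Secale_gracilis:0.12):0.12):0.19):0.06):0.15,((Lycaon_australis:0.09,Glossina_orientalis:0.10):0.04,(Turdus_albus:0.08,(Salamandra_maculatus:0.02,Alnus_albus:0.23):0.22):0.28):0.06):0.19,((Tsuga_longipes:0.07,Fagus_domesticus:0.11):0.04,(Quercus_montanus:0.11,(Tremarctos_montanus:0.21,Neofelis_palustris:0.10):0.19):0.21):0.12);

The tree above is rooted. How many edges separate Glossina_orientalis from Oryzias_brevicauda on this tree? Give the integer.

The MRCA of Glossina_orientalis and Oryzias_brevicauda is the node subtending (((Aedes_bicolor,Oryzias_brevicauda),((Cedrus_vulgaris,Cricetus_tricolor),(Ambystoma_viridis,((Carpinus_maculatus,Passer_niger),Secale_gracilis)))),((Lycaon_australis,Glossina_orientalis),(Turdus_albus,(Salamandra_maculatus,Alnus_albus)))).
From Glossina_orientalis up to that node: 3 branches. From Oryzias_brevicauda up to the same node: 3 branches. Total: 3 + 3 = 6.

6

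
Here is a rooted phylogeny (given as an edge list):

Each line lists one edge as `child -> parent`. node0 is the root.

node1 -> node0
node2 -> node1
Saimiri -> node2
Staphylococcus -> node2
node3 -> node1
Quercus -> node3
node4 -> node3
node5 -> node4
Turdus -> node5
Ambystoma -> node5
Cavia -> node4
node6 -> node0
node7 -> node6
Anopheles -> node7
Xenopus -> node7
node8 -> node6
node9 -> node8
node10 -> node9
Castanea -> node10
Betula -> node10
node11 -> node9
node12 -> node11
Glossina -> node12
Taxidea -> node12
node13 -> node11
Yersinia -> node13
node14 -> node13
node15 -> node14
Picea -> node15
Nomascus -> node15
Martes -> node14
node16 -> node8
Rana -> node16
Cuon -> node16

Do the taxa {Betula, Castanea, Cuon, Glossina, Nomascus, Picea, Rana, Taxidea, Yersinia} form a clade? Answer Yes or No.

The MRCA of the listed taxa subtends (((Castanea,Betula),((Glossina,Taxidea),(Yersinia,((Picea,Nomascus),Martes)))),(Rana,Cuon)).
That clade also contains Martes, which is not in the proposed group, so the group is not monophyletic.

No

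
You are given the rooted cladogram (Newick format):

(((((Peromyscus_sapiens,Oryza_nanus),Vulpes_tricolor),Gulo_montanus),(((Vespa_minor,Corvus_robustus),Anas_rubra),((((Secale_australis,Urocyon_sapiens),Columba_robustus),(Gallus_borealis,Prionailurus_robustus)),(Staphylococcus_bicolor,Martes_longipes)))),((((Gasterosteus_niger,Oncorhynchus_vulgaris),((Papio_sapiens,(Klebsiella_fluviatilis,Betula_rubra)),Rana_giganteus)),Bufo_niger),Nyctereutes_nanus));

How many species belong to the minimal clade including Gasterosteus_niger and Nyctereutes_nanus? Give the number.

8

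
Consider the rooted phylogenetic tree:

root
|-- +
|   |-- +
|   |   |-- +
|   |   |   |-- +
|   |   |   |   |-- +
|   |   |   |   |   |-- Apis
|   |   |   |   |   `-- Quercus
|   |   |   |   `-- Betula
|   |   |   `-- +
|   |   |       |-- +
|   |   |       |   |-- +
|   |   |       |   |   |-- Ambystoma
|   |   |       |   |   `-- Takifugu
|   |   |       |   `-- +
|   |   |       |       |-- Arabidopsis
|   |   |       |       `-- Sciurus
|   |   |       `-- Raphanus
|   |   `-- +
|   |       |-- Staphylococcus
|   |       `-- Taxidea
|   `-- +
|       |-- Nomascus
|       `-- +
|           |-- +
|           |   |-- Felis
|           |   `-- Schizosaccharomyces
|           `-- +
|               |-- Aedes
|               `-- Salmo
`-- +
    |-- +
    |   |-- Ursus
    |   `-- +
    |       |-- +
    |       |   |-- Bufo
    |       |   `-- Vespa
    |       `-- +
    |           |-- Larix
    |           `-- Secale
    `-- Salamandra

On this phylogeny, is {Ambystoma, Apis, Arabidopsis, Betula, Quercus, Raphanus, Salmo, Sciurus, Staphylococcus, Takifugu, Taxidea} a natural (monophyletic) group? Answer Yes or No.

No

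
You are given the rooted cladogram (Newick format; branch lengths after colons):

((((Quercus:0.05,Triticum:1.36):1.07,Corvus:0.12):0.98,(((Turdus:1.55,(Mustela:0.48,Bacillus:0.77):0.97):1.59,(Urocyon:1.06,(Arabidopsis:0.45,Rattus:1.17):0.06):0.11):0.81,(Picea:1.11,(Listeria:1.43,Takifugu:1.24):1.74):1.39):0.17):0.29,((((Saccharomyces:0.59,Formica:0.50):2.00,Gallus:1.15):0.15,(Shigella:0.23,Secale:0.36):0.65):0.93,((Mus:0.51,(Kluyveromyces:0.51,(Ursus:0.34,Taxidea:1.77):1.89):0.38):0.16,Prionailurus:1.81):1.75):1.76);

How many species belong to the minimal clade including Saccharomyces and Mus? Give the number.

10

The MRCA of Saccharomyces and Mus is the node subtending ((((Saccharomyces,Formica),Gallus),(Shigella,Secale)),((Mus,(Kluyveromyces,(Ursus,Taxidea))),Prionailurus)).
That clade contains 10 terminal taxa: Formica, Gallus, Kluyveromyces, Mus, Prionailurus, Saccharomyces, Secale, Shigella, Taxidea, Ursus.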